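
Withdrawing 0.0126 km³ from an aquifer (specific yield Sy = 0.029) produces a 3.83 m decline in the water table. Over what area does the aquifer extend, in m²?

ΔV = 0.0126 km³ = 1.26 × 10^7 m³
A = ΔV / (Sy × Δh) = 1.26 × 10^7 / (0.029 × 3.83) = 1.134 × 10^8 m²

A ≈ 1.13 × 10^8 m²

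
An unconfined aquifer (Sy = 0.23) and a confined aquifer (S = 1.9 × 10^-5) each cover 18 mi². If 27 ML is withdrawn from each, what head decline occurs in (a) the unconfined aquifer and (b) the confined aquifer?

A = 18 mi² = 4.662 × 10^7 m²
ΔV = 27 ML = 27000 m³
Unconfined: Δh_u = ΔV/(Sy·A) = 27000/(0.23 × 4.662 × 10^7) = 0.002518 m
Confined: Δh_c = ΔV/(S·A) = 27000/(1.9 × 10^-5 × 4.662 × 10^7) = 30.48 m

Δh_u ≈ 0.00252 m; Δh_c ≈ 30.5 m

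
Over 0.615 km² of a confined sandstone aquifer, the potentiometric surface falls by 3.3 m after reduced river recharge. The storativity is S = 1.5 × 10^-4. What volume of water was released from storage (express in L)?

A = 0.615 km² = 6.15 × 10^5 m²
ΔV = S × A × Δh = 1.5 × 10^-4 × 6.15 × 10^5 m² × 3.3 m = 304.4 m³
ΔV = 304.4 m³ = 3.044 × 10^5 L

ΔV ≈ 3.04 × 10^5 L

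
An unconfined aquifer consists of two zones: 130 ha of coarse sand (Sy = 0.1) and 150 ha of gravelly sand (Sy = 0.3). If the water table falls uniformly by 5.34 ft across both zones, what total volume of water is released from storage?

A₁ = 130 ha = 1.3 × 10^6 m²; A₂ = 150 ha = 1.5 × 10^6 m²
Δh = 5.34 ft = 1.628 m
ΔV₁ = 0.1 × 1.3 × 10^6 × 1.628 = 2.116 × 10^5 m³
ΔV₂ = 0.3 × 1.5 × 10^6 × 1.628 = 7.324 × 10^5 m³
ΔV = ΔV₁ + ΔV₂ = 9.44 × 10^5 m³

ΔV ≈ 9.44 × 10^5 m³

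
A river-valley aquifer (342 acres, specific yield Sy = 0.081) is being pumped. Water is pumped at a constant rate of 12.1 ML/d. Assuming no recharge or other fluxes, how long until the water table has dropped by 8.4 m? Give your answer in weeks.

t ≈ 11.1 weeks

A = 342 acres = 1.384 × 10^6 m²
ΔV = Sy × A × Δh = 0.081 × 1.384 × 10^6 × 8.4 = 9.417 × 10^5 m³
Q = 12.1 ML/d = 12100 m³/d
t = ΔV / Q = 9.417 × 10^5 m³ / 12100 m³/d = 77.83 d
t = 77.83 d ≈ 11.12 weeks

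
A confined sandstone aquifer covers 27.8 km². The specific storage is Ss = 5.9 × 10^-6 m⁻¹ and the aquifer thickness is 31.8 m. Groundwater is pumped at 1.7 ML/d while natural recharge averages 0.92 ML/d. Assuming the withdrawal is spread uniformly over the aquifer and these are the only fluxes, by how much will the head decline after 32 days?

Δh ≈ 4.79 m

S = Ss × b = 5.9 × 10^-6 m⁻¹ × 31.8 m = 1.876 × 10^-4
A = 27.8 km² = 2.78 × 10^7 m²
Net abstraction = 1.7 − 0.92 = 0.78 ML/d
Q_net = 0.78 ML/d = 780 m³/d
ΔV = Q × t = 780 m³/d × 32 d = 24960 m³
Δh = ΔV / (S × A) = 24960 / (1.876 × 10^-4 × 2.78 × 10^7) = 4.785 m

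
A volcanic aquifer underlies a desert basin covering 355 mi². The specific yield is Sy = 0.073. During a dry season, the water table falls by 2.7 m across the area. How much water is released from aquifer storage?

ΔV ≈ 1.81 × 10^8 m³

A = 355 mi² = 9.194 × 10^8 m²
ΔV = Sy × A × Δh = 0.073 × 9.194 × 10^8 m² × 2.7 m = 1.812 × 10^8 m³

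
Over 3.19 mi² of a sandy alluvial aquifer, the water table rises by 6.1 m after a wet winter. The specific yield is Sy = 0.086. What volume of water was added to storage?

ΔV ≈ 4.33 × 10^6 m³

A = 3.19 mi² = 8.262 × 10^6 m²
ΔV = Sy × A × Δh = 0.086 × 8.262 × 10^6 m² × 6.1 m = 4.334 × 10^6 m³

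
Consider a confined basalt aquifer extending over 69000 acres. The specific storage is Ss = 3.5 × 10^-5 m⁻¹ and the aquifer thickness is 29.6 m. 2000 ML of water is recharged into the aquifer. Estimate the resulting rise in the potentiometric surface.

Δh ≈ 6.91 m

S = Ss × b = 3.5 × 10^-5 m⁻¹ × 29.6 m = 1.036 × 10^-3
A = 69000 acres = 2.792 × 10^8 m²
ΔV = 2000 ML = 2 × 10^6 m³
Δh = ΔV / (S × A) = 2 × 10^6 m³ / (0.001036 × 2.792 × 10^8 m²) = 6.914 m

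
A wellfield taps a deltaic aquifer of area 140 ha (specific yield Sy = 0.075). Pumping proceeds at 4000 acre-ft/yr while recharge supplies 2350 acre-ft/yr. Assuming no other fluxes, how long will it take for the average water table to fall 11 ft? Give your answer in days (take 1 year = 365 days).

t ≈ 63.1 days

A = 140 ha = 1.4 × 10^6 m²
Δh = 11 ft = 3.353 m
ΔV = Sy × A × Δh = 0.075 × 1.4 × 10^6 × 3.353 = 3.52 × 10^5 m³
Net withdrawal = 4000 − 2350 = 1650 acre-ft/yr = 5576 m³/d
t = ΔV / Q = 3.52 × 10^5 m³ / 5576 m³/d = 63.14 d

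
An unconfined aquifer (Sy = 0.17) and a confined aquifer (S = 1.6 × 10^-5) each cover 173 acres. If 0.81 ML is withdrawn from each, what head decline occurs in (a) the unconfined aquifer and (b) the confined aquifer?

A = 173 acres = 7.001 × 10^5 m²
ΔV = 0.81 ML = 810 m³
Unconfined: Δh_u = ΔV/(Sy·A) = 810/(0.17 × 7.001 × 10^5) = 0.006806 m
Confined: Δh_c = ΔV/(S·A) = 810/(1.6 × 10^-5 × 7.001 × 10^5) = 72.31 m

Δh_u ≈ 0.00681 m; Δh_c ≈ 72.3 m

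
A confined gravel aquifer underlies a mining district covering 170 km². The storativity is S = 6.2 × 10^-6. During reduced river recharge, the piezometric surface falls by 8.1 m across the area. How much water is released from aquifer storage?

ΔV ≈ 8540 m³

A = 170 km² = 1.7 × 10^8 m²
ΔV = S × A × Δh = 6.2 × 10^-6 × 1.7 × 10^8 m² × 8.1 m = 8537 m³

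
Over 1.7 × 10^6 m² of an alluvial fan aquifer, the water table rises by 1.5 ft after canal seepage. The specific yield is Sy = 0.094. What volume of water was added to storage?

Δh = 1.5 ft = 0.4572 m
ΔV = Sy × A × Δh = 0.094 × 1.7 × 10^6 m² × 0.4572 m = 73060 m³

ΔV ≈ 73100 m³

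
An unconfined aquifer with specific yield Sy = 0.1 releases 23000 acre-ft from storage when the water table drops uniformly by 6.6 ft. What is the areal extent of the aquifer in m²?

Δh = 6.6 ft = 2.012 m
ΔV = 23000 acre-ft = 2.837 × 10^7 m³
A = ΔV / (Sy × Δh) = 2.837 × 10^7 / (0.1 × 2.012) = 1.41 × 10^8 m²

A ≈ 1.41 × 10^8 m²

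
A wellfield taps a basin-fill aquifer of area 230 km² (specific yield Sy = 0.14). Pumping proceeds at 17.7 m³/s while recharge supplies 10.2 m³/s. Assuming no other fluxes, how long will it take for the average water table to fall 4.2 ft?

t ≈ 63.6 days

A = 230 km² = 2.3 × 10^8 m²
Δh = 4.2 ft = 1.28 m
ΔV = Sy × A × Δh = 0.14 × 2.3 × 10^8 × 1.28 = 4.122 × 10^7 m³
Net withdrawal = 17.7 − 10.2 = 7.5 m³/s = 6.48 × 10^5 m³/d
t = ΔV / Q = 4.122 × 10^7 m³ / 6.48 × 10^5 m³/d = 63.61 d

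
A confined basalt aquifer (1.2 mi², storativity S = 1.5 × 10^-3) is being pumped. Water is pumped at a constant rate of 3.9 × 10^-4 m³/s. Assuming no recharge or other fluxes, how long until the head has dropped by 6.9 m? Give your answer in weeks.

A = 1.2 mi² = 3.108 × 10^6 m²
ΔV = S × A × Δh = 0.0015 × 3.108 × 10^6 × 6.9 = 32170 m³
Q = 3.9 × 10^-4 m³/s = 33.7 m³/d
t = ΔV / Q = 32170 m³ / 33.7 m³/d = 954.6 d
t = 954.6 d ≈ 136.4 weeks

t ≈ 136 weeks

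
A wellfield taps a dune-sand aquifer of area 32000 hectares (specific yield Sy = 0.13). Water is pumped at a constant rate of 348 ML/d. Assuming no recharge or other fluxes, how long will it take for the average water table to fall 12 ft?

A = 32000 hectares = 3.2 × 10^8 m²
Δh = 12 ft = 3.658 m
ΔV = Sy × A × Δh = 0.13 × 3.2 × 10^8 × 3.658 = 1.522 × 10^8 m³
Q = 348 ML/d = 3.48 × 10^5 m³/d
t = ΔV / Q = 1.522 × 10^8 m³ / 3.48 × 10^5 m³/d = 437.2 d

t ≈ 437 days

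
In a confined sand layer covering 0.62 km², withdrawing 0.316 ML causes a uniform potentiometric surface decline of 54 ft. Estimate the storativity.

A = 0.62 km² = 6.2 × 10^5 m²
Δh = 54 ft = 16.46 m
ΔV = 0.316 ML = 316 m³
S = ΔV / (A × Δh) = 316 m³ / (6.2 × 10^5 m² × 16.46 m) = 3.097 × 10^-5

S ≈ 3.1 × 10^-5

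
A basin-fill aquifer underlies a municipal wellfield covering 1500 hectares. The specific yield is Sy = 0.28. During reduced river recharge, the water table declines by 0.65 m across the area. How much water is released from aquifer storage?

A = 1500 hectares = 1.5 × 10^7 m²
ΔV = Sy × A × Δh = 0.28 × 1.5 × 10^7 m² × 0.65 m = 2.73 × 10^6 m³

ΔV ≈ 2.73 × 10^6 m³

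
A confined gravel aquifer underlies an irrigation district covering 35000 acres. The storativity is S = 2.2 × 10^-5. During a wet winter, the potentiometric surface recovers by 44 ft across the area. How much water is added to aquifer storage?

ΔV ≈ 41800 m³

A = 35000 acres = 1.416 × 10^8 m²
Δh = 44 ft = 13.41 m
ΔV = S × A × Δh = 2.2 × 10^-5 × 1.416 × 10^8 m² × 13.41 m = 41790 m³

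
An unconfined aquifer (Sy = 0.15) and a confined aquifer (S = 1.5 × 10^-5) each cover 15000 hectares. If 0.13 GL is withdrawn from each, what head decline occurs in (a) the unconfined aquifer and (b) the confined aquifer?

Δh_u ≈ 0.00578 m; Δh_c ≈ 57.8 m

A = 15000 hectares = 1.5 × 10^8 m²
ΔV = 0.13 GL = 1.3 × 10^5 m³
Unconfined: Δh_u = ΔV/(Sy·A) = 1.3 × 10^5/(0.15 × 1.5 × 10^8) = 0.005778 m
Confined: Δh_c = ΔV/(S·A) = 1.3 × 10^5/(1.5 × 10^-5 × 1.5 × 10^8) = 57.78 m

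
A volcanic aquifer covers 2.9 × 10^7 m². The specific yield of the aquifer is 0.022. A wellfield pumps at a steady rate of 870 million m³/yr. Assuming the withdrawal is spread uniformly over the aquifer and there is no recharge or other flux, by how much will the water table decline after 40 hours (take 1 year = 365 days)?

Q = 870 million m³/yr = 2.384 × 10^6 m³/d
t = 40 hours = 1.667 d
ΔV = Q × t = 2.384 × 10^6 m³/d × 1.667 d = 3.973 × 10^6 m³
Δh = ΔV / (Sy × A) = 3.973 × 10^6 / (0.022 × 2.9 × 10^7) = 6.227 m

Δh ≈ 6.23 m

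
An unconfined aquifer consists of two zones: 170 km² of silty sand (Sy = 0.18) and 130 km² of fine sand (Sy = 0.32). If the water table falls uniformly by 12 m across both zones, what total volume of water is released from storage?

ΔV ≈ 8.66 × 10^8 m³

A₁ = 170 km² = 1.7 × 10^8 m²; A₂ = 130 km² = 1.3 × 10^8 m²
ΔV₁ = 0.18 × 1.7 × 10^8 × 12 = 3.672 × 10^8 m³
ΔV₂ = 0.32 × 1.3 × 10^8 × 12 = 4.992 × 10^8 m³
ΔV = ΔV₁ + ΔV₂ = 8.664 × 10^8 m³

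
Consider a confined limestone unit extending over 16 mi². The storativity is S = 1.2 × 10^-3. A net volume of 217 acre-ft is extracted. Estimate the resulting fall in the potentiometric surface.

A = 16 mi² = 4.144 × 10^7 m²
ΔV = 217 acre-ft = 2.677 × 10^5 m³
Δh = ΔV / (S × A) = 2.677 × 10^5 m³ / (0.0012 × 4.144 × 10^7 m²) = 5.383 m

Δh ≈ 5.38 m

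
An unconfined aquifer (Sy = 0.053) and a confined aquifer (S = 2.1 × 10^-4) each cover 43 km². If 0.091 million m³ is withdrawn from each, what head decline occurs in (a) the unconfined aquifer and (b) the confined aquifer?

Δh_u ≈ 0.0399 m; Δh_c ≈ 10.1 m

A = 43 km² = 4.3 × 10^7 m²
ΔV = 0.091 million m³ = 91000 m³
Unconfined: Δh_u = ΔV/(Sy·A) = 91000/(0.053 × 4.3 × 10^7) = 0.03993 m
Confined: Δh_c = ΔV/(S·A) = 91000/(2.1 × 10^-4 × 4.3 × 10^7) = 10.08 m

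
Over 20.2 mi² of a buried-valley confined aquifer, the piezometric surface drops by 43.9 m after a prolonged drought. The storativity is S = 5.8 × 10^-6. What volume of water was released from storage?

A = 20.2 mi² = 5.232 × 10^7 m²
ΔV = S × A × Δh = 5.8 × 10^-6 × 5.232 × 10^7 m² × 43.9 m = 13320 m³

ΔV ≈ 13300 m³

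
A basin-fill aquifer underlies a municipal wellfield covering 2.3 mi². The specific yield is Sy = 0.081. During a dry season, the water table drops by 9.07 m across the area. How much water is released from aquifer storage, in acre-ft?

A = 2.3 mi² = 5.957 × 10^6 m²
ΔV = Sy × A × Δh = 0.081 × 5.957 × 10^6 m² × 9.07 m = 4.376 × 10^6 m³
ΔV = 4.376 × 10^6 m³ = 3548 acre-ft

ΔV ≈ 3550 acre-ft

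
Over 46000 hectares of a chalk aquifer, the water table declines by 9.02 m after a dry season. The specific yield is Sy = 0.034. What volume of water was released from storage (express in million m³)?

A = 46000 hectares = 4.6 × 10^8 m²
ΔV = Sy × A × Δh = 0.034 × 4.6 × 10^8 m² × 9.02 m = 1.411 × 10^8 m³
ΔV = 1.411 × 10^8 m³ = 141.1 million m³

ΔV ≈ 141 million m³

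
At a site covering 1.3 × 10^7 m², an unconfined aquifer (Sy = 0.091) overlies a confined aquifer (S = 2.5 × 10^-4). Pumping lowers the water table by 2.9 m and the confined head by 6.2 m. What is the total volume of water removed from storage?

ΔV ≈ 3.45 × 10^6 m³

Unconfined: ΔV_u = Sy × A × Δh_u = 0.091 × 1.3 × 10^7 × 2.9 = 3.431 × 10^6 m³
Confined: ΔV_c = S × A × Δh_c = 2.5 × 10^-4 × 1.3 × 10^7 × 6.2 = 20150 m³
Total ΔV = 3.431 × 10^6 + 20150 = 3.451 × 10^6 m³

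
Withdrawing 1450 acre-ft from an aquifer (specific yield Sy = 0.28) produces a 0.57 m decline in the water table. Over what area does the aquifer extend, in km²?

A ≈ 11.2 km²

ΔV = 1450 acre-ft = 1.789 × 10^6 m³
A = ΔV / (Sy × Δh) = 1.789 × 10^6 / (0.28 × 0.57) = 1.121 × 10^7 m²
A = 1.121 × 10^7 m² = 11.21 km²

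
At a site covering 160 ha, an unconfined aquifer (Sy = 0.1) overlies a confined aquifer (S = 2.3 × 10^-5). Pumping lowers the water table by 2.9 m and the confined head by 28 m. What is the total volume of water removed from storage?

A = 160 ha = 1.6 × 10^6 m²
Unconfined: ΔV_u = Sy × A × Δh_u = 0.1 × 1.6 × 10^6 × 2.9 = 4.64 × 10^5 m³
Confined: ΔV_c = S × A × Δh_c = 2.3 × 10^-5 × 1.6 × 10^6 × 28 = 1030 m³
Total ΔV = 4.64 × 10^5 + 1030 = 4.65 × 10^5 m³

ΔV ≈ 4.65 × 10^5 m³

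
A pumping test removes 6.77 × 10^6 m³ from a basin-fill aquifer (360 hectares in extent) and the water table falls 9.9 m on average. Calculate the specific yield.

Sy ≈ 0.19

A = 360 hectares = 3.6 × 10^6 m²
Sy = ΔV / (A × Δh) = 6.77 × 10^6 m³ / (3.6 × 10^6 m² × 9.9 m) = 0.19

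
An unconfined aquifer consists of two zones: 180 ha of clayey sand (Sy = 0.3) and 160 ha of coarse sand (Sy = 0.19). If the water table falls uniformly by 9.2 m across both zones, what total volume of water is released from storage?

ΔV ≈ 7.76 × 10^6 m³

A₁ = 180 ha = 1.8 × 10^6 m²; A₂ = 160 ha = 1.6 × 10^6 m²
ΔV₁ = 0.3 × 1.8 × 10^6 × 9.2 = 4.968 × 10^6 m³
ΔV₂ = 0.19 × 1.6 × 10^6 × 9.2 = 2.797 × 10^6 m³
ΔV = ΔV₁ + ΔV₂ = 7.765 × 10^6 m³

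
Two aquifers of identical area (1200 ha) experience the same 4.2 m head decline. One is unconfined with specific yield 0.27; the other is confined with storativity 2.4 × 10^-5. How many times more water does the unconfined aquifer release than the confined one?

A = 1200 ha = 1.2 × 10^7 m²
Unconfined: ΔV_u = Sy × A × Δh = 0.27 × 1.2 × 10^7 × 4.2 = 1.361 × 10^7 m³
Confined: ΔV_c = S × A × Δh = 2.4 × 10^-5 × 1.2 × 10^7 × 4.2 = 1210 m³
Ratio = ΔV_u / ΔV_c = Sy / S = 0.27 / 2.4 × 10^-5 = 11250

ΔV_u / ΔV_c ≈ 11200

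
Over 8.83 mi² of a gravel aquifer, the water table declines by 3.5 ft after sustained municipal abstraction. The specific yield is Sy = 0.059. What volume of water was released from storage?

ΔV ≈ 1.44 × 10^6 m³

A = 8.83 mi² = 2.287 × 10^7 m²
Δh = 3.5 ft = 1.067 m
ΔV = Sy × A × Δh = 0.059 × 2.287 × 10^7 m² × 1.067 m = 1.439 × 10^6 m³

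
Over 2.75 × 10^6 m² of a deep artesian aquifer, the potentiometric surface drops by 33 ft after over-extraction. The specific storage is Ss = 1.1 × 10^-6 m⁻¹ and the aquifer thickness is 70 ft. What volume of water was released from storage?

ΔV ≈ 649 m³

b = 70 ft = 21.34 m
S = Ss × b = 1.1 × 10^-6 m⁻¹ × 21.34 m = 2.347 × 10^-5
Δh = 33 ft = 10.06 m
ΔV = S × A × Δh = 2.347 × 10^-5 × 2.75 × 10^6 m² × 10.06 m = 649.2 m³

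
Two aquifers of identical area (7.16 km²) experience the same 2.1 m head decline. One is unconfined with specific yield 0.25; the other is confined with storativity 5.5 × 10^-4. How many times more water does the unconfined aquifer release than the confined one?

ΔV_u / ΔV_c ≈ 455

A = 7.16 km² = 7.16 × 10^6 m²
Unconfined: ΔV_u = Sy × A × Δh = 0.25 × 7.16 × 10^6 × 2.1 = 3.759 × 10^6 m³
Confined: ΔV_c = S × A × Δh = 5.5 × 10^-4 × 7.16 × 10^6 × 2.1 = 8270 m³
Ratio = ΔV_u / ΔV_c = Sy / S = 0.25 / 5.5 × 10^-4 = 454.5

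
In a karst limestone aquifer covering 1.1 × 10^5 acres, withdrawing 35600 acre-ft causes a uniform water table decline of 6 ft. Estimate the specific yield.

Sy ≈ 0.054

A = 1.1 × 10^5 acres = 4.452 × 10^8 m²
Δh = 6 ft = 1.829 m
ΔV = 35600 acre-ft = 4.391 × 10^7 m³
Sy = ΔV / (A × Δh) = 4.391 × 10^7 m³ / (4.452 × 10^8 m² × 1.829 m) = 0.05394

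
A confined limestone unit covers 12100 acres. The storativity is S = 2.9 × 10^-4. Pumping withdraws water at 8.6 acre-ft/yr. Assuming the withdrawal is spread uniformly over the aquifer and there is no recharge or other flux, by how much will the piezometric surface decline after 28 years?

A = 12100 acres = 4.897 × 10^7 m²
Q = 8.6 acre-ft/yr = 29.06 m³/d
t = 28 years = 10220 d
ΔV = Q × t = 29.06 m³/d × 10220 d = 2.97 × 10^5 m³
Δh = ΔV / (S × A) = 2.97 × 10^5 / (2.9 × 10^-4 × 4.897 × 10^7) = 20.92 m

Δh ≈ 20.9 m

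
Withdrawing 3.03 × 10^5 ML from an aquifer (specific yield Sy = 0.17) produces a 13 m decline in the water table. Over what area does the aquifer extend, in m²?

ΔV = 3.03 × 10^5 ML = 3.03 × 10^8 m³
A = ΔV / (Sy × Δh) = 3.03 × 10^8 / (0.17 × 13) = 1.371 × 10^8 m²

A ≈ 1.37 × 10^8 m²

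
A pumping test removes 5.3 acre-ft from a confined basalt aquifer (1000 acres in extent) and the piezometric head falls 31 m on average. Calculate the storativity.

S ≈ 5.2 × 10^-5

A = 1000 acres = 4.047 × 10^6 m²
ΔV = 5.3 acre-ft = 6537 m³
S = ΔV / (A × Δh) = 6537 m³ / (4.047 × 10^6 m² × 31 m) = 5.211 × 10^-5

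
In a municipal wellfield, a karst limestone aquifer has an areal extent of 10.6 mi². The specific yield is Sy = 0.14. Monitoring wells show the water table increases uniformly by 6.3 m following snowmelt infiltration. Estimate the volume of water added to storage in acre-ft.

ΔV ≈ 19600 acre-ft

A = 10.6 mi² = 2.745 × 10^7 m²
ΔV = Sy × A × Δh = 0.14 × 2.745 × 10^7 m² × 6.3 m = 2.421 × 10^7 m³
ΔV = 2.421 × 10^7 m³ = 19630 acre-ft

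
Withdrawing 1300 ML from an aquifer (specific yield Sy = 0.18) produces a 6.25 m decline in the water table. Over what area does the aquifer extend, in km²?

ΔV = 1300 ML = 1.3 × 10^6 m³
A = ΔV / (Sy × Δh) = 1.3 × 10^6 / (0.18 × 6.25) = 1.156 × 10^6 m²
A = 1.156 × 10^6 m² = 1.156 km²

A ≈ 1.16 km²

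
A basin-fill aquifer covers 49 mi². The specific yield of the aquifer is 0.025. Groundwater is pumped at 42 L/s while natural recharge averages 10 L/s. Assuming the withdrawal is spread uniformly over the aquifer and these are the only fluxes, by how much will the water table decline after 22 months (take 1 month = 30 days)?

A = 49 mi² = 1.269 × 10^8 m²
Net abstraction = 42 − 10 = 32 L/s
Q_net = 32 L/s = 2765 m³/d
t = 22 months = 660 d
ΔV = Q × t = 2765 m³/d × 660 d = 1.825 × 10^6 m³
Δh = ΔV / (Sy × A) = 1.825 × 10^6 / (0.025 × 1.269 × 10^8) = 0.5751 m

Δh ≈ 0.575 m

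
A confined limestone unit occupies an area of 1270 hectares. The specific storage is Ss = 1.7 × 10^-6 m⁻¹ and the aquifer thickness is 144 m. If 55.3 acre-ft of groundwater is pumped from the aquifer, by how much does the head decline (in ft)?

Δh ≈ 72 ft

S = Ss × b = 1.7 × 10^-6 m⁻¹ × 144 m = 2.448 × 10^-4
A = 1270 hectares = 1.27 × 10^7 m²
ΔV = 55.3 acre-ft = 68210 m³
Δh = ΔV / (S × A) = 68210 m³ / (2.448 × 10^-4 × 1.27 × 10^7 m²) = 21.94 m
Δh = 21.94 m = 71.98 ft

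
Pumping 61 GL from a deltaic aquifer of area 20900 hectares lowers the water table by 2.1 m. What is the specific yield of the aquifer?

A = 20900 hectares = 2.09 × 10^8 m²
ΔV = 61 GL = 6.1 × 10^7 m³
Sy = ΔV / (A × Δh) = 6.1 × 10^7 m³ / (2.09 × 10^8 m² × 2.1 m) = 0.139

Sy ≈ 0.14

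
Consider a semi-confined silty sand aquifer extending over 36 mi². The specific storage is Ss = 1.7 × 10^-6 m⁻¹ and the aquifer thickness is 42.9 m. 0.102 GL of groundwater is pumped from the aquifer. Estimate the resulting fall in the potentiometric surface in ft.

S = Ss × b = 1.7 × 10^-6 m⁻¹ × 42.9 m = 7.293 × 10^-5
A = 36 mi² = 9.324 × 10^7 m²
ΔV = 0.102 GL = 1.02 × 10^5 m³
Δh = ΔV / (S × A) = 1.02 × 10^5 m³ / (7.293 × 10^-5 × 9.324 × 10^7 m²) = 15 m
Δh = 15 m = 49.21 ft

Δh ≈ 49.2 ft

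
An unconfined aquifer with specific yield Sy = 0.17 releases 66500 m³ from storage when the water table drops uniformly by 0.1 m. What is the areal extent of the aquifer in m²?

A = ΔV / (Sy × Δh) = 66500 / (0.17 × 0.1) = 3.912 × 10^6 m²

A ≈ 3.91 × 10^6 m²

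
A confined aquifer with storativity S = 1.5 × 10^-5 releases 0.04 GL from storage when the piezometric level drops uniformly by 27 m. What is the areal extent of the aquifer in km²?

ΔV = 0.04 GL = 40000 m³
A = ΔV / (S × Δh) = 40000 / (1.5 × 10^-5 × 27) = 9.877 × 10^7 m²
A = 9.877 × 10^7 m² = 98.77 km²

A ≈ 98.8 km²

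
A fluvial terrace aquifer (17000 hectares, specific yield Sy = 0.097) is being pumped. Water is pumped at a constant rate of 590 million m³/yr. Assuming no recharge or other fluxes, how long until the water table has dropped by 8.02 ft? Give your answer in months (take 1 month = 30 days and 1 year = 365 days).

t ≈ 0.831 months

A = 17000 hectares = 1.7 × 10^8 m²
Δh = 8.02 ft = 2.444 m
ΔV = Sy × A × Δh = 0.097 × 1.7 × 10^8 × 2.444 = 4.031 × 10^7 m³
Q = 590 million m³/yr = 1.616 × 10^6 m³/d
t = ΔV / Q = 4.031 × 10^7 m³ / 1.616 × 10^6 m³/d = 24.94 d
t = 24.94 d ≈ 0.8312 months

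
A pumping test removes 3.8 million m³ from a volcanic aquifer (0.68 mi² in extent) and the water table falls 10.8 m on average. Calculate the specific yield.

A = 0.68 mi² = 1.761 × 10^6 m²
ΔV = 3.8 million m³ = 3.8 × 10^6 m³
Sy = ΔV / (A × Δh) = 3.8 × 10^6 m³ / (1.761 × 10^6 m² × 10.8 m) = 0.1998

Sy ≈ 0.2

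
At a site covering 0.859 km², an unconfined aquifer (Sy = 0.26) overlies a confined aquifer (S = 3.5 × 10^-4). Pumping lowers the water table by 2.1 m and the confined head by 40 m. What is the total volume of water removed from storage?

A = 0.859 km² = 8.59 × 10^5 m²
Unconfined: ΔV_u = Sy × A × Δh_u = 0.26 × 8.59 × 10^5 × 2.1 = 4.69 × 10^5 m³
Confined: ΔV_c = S × A × Δh_c = 3.5 × 10^-4 × 8.59 × 10^5 × 40 = 12030 m³
Total ΔV = 4.69 × 10^5 + 12030 = 4.81 × 10^5 m³

ΔV ≈ 4.81 × 10^5 m³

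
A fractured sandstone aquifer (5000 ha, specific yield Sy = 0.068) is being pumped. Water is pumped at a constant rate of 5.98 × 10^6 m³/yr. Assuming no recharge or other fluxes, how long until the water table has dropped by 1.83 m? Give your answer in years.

A = 5000 ha = 5 × 10^7 m²
ΔV = Sy × A × Δh = 0.068 × 5 × 10^7 × 1.83 = 6.222 × 10^6 m³
Q = 5.98 × 10^6 m³/yr = 16380 m³/d
t = ΔV / Q = 6.222 × 10^6 m³ / 16380 m³/d = 379.8 d
t = 379.8 d ≈ 1.04 years

t ≈ 1.04 years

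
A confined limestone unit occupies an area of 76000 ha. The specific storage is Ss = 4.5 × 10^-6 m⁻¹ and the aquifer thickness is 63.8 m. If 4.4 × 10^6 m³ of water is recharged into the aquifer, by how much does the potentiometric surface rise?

Δh ≈ 20.2 m

S = Ss × b = 4.5 × 10^-6 m⁻¹ × 63.8 m = 2.871 × 10^-4
A = 76000 ha = 7.6 × 10^8 m²
Δh = ΔV / (S × A) = 4.4 × 10^6 m³ / (2.871 × 10^-4 × 7.6 × 10^8 m²) = 20.17 m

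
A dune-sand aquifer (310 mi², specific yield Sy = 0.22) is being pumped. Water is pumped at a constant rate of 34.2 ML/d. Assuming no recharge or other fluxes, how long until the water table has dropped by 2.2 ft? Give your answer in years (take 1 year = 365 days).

t ≈ 9.49 years

A = 310 mi² = 8.029 × 10^8 m²
Δh = 2.2 ft = 0.6706 m
ΔV = Sy × A × Δh = 0.22 × 8.029 × 10^8 × 0.6706 = 1.184 × 10^8 m³
Q = 34.2 ML/d = 34200 m³/d
t = ΔV / Q = 1.184 × 10^8 m³ / 34200 m³/d = 3463 d
t = 3463 d ≈ 9.489 years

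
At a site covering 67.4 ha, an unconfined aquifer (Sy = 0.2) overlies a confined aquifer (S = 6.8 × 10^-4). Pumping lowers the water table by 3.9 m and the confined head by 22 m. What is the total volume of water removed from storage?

A = 67.4 ha = 6.74 × 10^5 m²
Unconfined: ΔV_u = Sy × A × Δh_u = 0.2 × 6.74 × 10^5 × 3.9 = 5.257 × 10^5 m³
Confined: ΔV_c = S × A × Δh_c = 6.8 × 10^-4 × 6.74 × 10^5 × 22 = 10080 m³
Total ΔV = 5.257 × 10^5 + 10080 = 5.358 × 10^5 m³

ΔV ≈ 5.36 × 10^5 m³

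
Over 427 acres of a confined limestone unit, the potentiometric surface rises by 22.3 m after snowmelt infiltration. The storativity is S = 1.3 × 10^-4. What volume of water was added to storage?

A = 427 acres = 1.728 × 10^6 m²
ΔV = S × A × Δh = 1.3 × 10^-4 × 1.728 × 10^6 m² × 22.3 m = 5009 m³

ΔV ≈ 5010 m³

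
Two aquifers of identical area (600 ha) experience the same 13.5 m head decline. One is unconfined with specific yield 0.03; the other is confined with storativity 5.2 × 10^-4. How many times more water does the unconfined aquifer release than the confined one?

ΔV_u / ΔV_c ≈ 57.7

A = 600 ha = 6 × 10^6 m²
Unconfined: ΔV_u = Sy × A × Δh = 0.03 × 6 × 10^6 × 13.5 = 2.43 × 10^6 m³
Confined: ΔV_c = S × A × Δh = 5.2 × 10^-4 × 6 × 10^6 × 13.5 = 42120 m³
Ratio = ΔV_u / ΔV_c = Sy / S = 0.03 / 5.2 × 10^-4 = 57.69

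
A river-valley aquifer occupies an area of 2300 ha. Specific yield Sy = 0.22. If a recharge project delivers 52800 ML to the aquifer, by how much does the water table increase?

A = 2300 ha = 2.3 × 10^7 m²
ΔV = 52800 ML = 5.28 × 10^7 m³
Δh = ΔV / (Sy × A) = 5.28 × 10^7 m³ / (0.22 × 2.3 × 10^7 m²) = 10.43 m

Δh ≈ 10.4 m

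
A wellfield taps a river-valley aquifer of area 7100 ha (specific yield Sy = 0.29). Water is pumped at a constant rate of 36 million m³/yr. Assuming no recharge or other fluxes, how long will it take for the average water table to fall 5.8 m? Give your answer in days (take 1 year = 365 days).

t ≈ 1210 days

A = 7100 ha = 7.1 × 10^7 m²
ΔV = Sy × A × Δh = 0.29 × 7.1 × 10^7 × 5.8 = 1.194 × 10^8 m³
Q = 36 million m³/yr = 98630 m³/d
t = ΔV / Q = 1.194 × 10^8 m³ / 98630 m³/d = 1211 d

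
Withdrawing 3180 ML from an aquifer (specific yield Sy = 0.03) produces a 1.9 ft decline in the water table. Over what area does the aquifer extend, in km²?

A ≈ 183 km²

Δh = 1.9 ft = 0.5791 m
ΔV = 3180 ML = 3.18 × 10^6 m³
A = ΔV / (Sy × Δh) = 3.18 × 10^6 / (0.03 × 0.5791) = 1.83 × 10^8 m²
A = 1.83 × 10^8 m² = 183 km²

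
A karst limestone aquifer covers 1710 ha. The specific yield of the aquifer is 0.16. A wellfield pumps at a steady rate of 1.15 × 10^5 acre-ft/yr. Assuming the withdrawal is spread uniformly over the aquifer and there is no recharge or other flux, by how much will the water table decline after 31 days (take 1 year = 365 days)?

Δh ≈ 4.4 m

A = 1710 ha = 1.71 × 10^7 m²
Q = 1.15 × 10^5 acre-ft/yr = 3.886 × 10^5 m³/d
ΔV = Q × t = 3.886 × 10^5 m³/d × 31 d = 1.205 × 10^7 m³
Δh = ΔV / (Sy × A) = 1.205 × 10^7 / (0.16 × 1.71 × 10^7) = 4.403 m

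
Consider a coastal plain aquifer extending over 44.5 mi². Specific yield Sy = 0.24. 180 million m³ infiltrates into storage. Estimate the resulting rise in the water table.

A = 44.5 mi² = 1.153 × 10^8 m²
ΔV = 180 million m³ = 1.8 × 10^8 m³
Δh = ΔV / (Sy × A) = 1.8 × 10^8 m³ / (0.24 × 1.153 × 10^8 m²) = 6.507 m

Δh ≈ 6.51 m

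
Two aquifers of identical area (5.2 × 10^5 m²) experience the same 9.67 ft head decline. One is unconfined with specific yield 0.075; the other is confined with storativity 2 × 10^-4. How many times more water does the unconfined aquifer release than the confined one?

Δh = 9.67 ft = 2.947 m
Unconfined: ΔV_u = Sy × A × Δh = 0.075 × 5.2 × 10^5 × 2.947 = 1.149 × 10^5 m³
Confined: ΔV_c = S × A × Δh = 2 × 10^-4 × 5.2 × 10^5 × 2.947 = 306.5 m³
Ratio = ΔV_u / ΔV_c = Sy / S = 0.075 / 2 × 10^-4 = 375

ΔV_u / ΔV_c ≈ 375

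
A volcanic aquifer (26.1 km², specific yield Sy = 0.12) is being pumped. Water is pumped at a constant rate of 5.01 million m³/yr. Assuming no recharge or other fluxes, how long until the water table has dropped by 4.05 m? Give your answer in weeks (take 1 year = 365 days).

t ≈ 132 weeks

A = 26.1 km² = 2.61 × 10^7 m²
ΔV = Sy × A × Δh = 0.12 × 2.61 × 10^7 × 4.05 = 1.268 × 10^7 m³
Q = 5.01 million m³/yr = 13730 m³/d
t = ΔV / Q = 1.268 × 10^7 m³ / 13730 m³/d = 924.1 d
t = 924.1 d ≈ 132 weeks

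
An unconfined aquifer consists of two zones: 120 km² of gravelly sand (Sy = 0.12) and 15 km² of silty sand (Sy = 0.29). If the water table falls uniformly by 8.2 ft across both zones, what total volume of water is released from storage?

ΔV ≈ 4.69 × 10^7 m³

A₁ = 120 km² = 1.2 × 10^8 m²; A₂ = 15 km² = 1.5 × 10^7 m²
Δh = 8.2 ft = 2.499 m
ΔV₁ = 0.12 × 1.2 × 10^8 × 2.499 = 3.599 × 10^7 m³
ΔV₂ = 0.29 × 1.5 × 10^7 × 2.499 = 1.087 × 10^7 m³
ΔV = ΔV₁ + ΔV₂ = 4.686 × 10^7 m³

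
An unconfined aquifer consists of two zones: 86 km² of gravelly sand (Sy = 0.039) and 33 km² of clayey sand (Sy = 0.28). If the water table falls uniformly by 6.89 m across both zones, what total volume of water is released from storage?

ΔV ≈ 8.68 × 10^7 m³

A₁ = 86 km² = 8.6 × 10^7 m²; A₂ = 33 km² = 3.3 × 10^7 m²
ΔV₁ = 0.039 × 8.6 × 10^7 × 6.89 = 2.311 × 10^7 m³
ΔV₂ = 0.28 × 3.3 × 10^7 × 6.89 = 6.366 × 10^7 m³
ΔV = ΔV₁ + ΔV₂ = 8.677 × 10^7 m³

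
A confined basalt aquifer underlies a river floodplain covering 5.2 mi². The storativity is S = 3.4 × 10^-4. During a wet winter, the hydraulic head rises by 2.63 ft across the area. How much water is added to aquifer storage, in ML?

A = 5.2 mi² = 1.347 × 10^7 m²
Δh = 2.63 ft = 0.8016 m
ΔV = S × A × Δh = 3.4 × 10^-4 × 1.347 × 10^7 m² × 0.8016 m = 3671 m³
ΔV = 3671 m³ = 3.671 ML

ΔV ≈ 3.67 ML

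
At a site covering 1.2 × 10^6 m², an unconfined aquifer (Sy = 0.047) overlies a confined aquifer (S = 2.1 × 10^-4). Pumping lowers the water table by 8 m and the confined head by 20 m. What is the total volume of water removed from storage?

Unconfined: ΔV_u = Sy × A × Δh_u = 0.047 × 1.2 × 10^6 × 8 = 4.512 × 10^5 m³
Confined: ΔV_c = S × A × Δh_c = 2.1 × 10^-4 × 1.2 × 10^6 × 20 = 5040 m³
Total ΔV = 4.512 × 10^5 + 5040 = 4.562 × 10^5 m³

ΔV ≈ 4.56 × 10^5 m³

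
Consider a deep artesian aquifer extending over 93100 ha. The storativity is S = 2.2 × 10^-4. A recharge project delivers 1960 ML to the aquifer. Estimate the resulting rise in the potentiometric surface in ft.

A = 93100 ha = 9.31 × 10^8 m²
ΔV = 1960 ML = 1.96 × 10^6 m³
Δh = ΔV / (S × A) = 1.96 × 10^6 m³ / (2.2 × 10^-4 × 9.31 × 10^8 m²) = 9.569 m
Δh = 9.569 m = 31.4 ft

Δh ≈ 31.4 ft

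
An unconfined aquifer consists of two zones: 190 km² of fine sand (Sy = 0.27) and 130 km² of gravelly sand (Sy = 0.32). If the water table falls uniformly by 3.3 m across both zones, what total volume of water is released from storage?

ΔV ≈ 3.07 × 10^8 m³

A₁ = 190 km² = 1.9 × 10^8 m²; A₂ = 130 km² = 1.3 × 10^8 m²
ΔV₁ = 0.27 × 1.9 × 10^8 × 3.3 = 1.693 × 10^8 m³
ΔV₂ = 0.32 × 1.3 × 10^8 × 3.3 = 1.373 × 10^8 m³
ΔV = ΔV₁ + ΔV₂ = 3.066 × 10^8 m³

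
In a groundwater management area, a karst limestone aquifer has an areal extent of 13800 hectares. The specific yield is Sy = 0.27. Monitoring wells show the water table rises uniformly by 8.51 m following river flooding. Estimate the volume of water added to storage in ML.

A = 13800 hectares = 1.38 × 10^8 m²
ΔV = Sy × A × Δh = 0.27 × 1.38 × 10^8 m² × 8.51 m = 3.171 × 10^8 m³
ΔV = 3.171 × 10^8 m³ = 3.171 × 10^5 ML

ΔV ≈ 3.17 × 10^5 ML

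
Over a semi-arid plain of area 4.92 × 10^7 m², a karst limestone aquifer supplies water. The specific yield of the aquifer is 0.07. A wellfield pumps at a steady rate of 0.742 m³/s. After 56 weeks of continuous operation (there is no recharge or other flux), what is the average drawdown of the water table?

Q = 0.742 m³/s = 64110 m³/d
t = 56 weeks = 392 d
ΔV = Q × t = 64110 m³/d × 392 d = 2.513 × 10^7 m³
Δh = ΔV / (Sy × A) = 2.513 × 10^7 / (0.07 × 4.92 × 10^7) = 7.297 m

Δh ≈ 7.3 m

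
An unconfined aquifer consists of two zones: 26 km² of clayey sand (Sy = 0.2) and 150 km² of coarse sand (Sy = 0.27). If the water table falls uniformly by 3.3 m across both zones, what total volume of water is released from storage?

A₁ = 26 km² = 2.6 × 10^7 m²; A₂ = 150 km² = 1.5 × 10^8 m²
ΔV₁ = 0.2 × 2.6 × 10^7 × 3.3 = 1.716 × 10^7 m³
ΔV₂ = 0.27 × 1.5 × 10^8 × 3.3 = 1.337 × 10^8 m³
ΔV = ΔV₁ + ΔV₂ = 1.508 × 10^8 m³

ΔV ≈ 1.51 × 10^8 m³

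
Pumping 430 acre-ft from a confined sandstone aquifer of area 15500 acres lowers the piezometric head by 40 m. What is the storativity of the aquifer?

A = 15500 acres = 6.273 × 10^7 m²
ΔV = 430 acre-ft = 5.304 × 10^5 m³
S = ΔV / (A × Δh) = 5.304 × 10^5 m³ / (6.273 × 10^7 m² × 40 m) = 2.114 × 10^-4

S ≈ 2.1 × 10^-4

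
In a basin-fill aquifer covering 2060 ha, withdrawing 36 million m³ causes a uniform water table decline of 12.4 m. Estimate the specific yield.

A = 2060 ha = 2.06 × 10^7 m²
ΔV = 36 million m³ = 3.6 × 10^7 m³
Sy = ΔV / (A × Δh) = 3.6 × 10^7 m³ / (2.06 × 10^7 m² × 12.4 m) = 0.1409

Sy ≈ 0.14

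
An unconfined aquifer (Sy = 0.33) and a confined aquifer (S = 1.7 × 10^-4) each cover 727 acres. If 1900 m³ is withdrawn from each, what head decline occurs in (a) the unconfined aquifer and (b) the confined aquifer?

A = 727 acres = 2.942 × 10^6 m²
Unconfined: Δh_u = ΔV/(Sy·A) = 1900/(0.33 × 2.942 × 10^6) = 0.001957 m
Confined: Δh_c = ΔV/(S·A) = 1900/(1.7 × 10^-4 × 2.942 × 10^6) = 3.799 m

Δh_u ≈ 0.00196 m; Δh_c ≈ 3.8 m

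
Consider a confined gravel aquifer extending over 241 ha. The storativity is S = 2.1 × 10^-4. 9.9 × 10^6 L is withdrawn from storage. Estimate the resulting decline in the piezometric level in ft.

A = 241 ha = 2.41 × 10^6 m²
ΔV = 9.9 × 10^6 L = 9900 m³
Δh = ΔV / (S × A) = 9900 m³ / (2.1 × 10^-4 × 2.41 × 10^6 m²) = 19.56 m
Δh = 19.56 m = 64.18 ft

Δh ≈ 64.2 ft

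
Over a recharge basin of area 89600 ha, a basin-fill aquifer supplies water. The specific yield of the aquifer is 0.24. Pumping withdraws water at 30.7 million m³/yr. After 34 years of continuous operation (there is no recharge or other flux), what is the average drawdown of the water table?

A = 89600 ha = 8.96 × 10^8 m²
Q = 30.7 million m³/yr = 84110 m³/d
t = 34 years = 12410 d
ΔV = Q × t = 84110 m³/d × 12410 d = 1.044 × 10^9 m³
Δh = ΔV / (Sy × A) = 1.044 × 10^9 / (0.24 × 8.96 × 10^8) = 4.854 m

Δh ≈ 4.85 m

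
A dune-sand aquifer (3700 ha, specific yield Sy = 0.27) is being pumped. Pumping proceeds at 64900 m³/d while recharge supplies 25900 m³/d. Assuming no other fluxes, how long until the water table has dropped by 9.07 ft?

t ≈ 708 days

A = 3700 ha = 3.7 × 10^7 m²
Δh = 9.07 ft = 2.765 m
ΔV = Sy × A × Δh = 0.27 × 3.7 × 10^7 × 2.765 = 2.762 × 10^7 m³
Net withdrawal = 64900 − 25900 = 39000 m³/d
t = ΔV / Q = 2.762 × 10^7 m³ / 39000 m³/d = 708.1 d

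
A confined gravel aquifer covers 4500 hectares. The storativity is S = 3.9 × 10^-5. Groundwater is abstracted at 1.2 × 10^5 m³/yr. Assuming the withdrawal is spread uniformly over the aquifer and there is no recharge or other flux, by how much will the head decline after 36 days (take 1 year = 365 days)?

Δh ≈ 6.74 m

A = 4500 hectares = 4.5 × 10^7 m²
Q = 1.2 × 10^5 m³/yr = 328.8 m³/d
ΔV = Q × t = 328.8 m³/d × 36 d = 11840 m³
Δh = ΔV / (S × A) = 11840 / (3.9 × 10^-5 × 4.5 × 10^7) = 6.744 m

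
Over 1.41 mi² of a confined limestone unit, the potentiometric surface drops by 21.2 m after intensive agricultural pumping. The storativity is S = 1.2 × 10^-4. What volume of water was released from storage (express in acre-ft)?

A = 1.41 mi² = 3.652 × 10^6 m²
ΔV = S × A × Δh = 1.2 × 10^-4 × 3.652 × 10^6 m² × 21.2 m = 9290 m³
ΔV = 9290 m³ = 7.532 acre-ft

ΔV ≈ 7.53 acre-ft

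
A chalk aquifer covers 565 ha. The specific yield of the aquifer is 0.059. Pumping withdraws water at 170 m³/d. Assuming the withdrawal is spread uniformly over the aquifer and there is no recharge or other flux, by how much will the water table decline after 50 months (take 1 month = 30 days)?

Δh ≈ 0.765 m

A = 565 ha = 5.65 × 10^6 m²
t = 50 months = 1500 d
ΔV = Q × t = 170 m³/d × 1500 d = 2.55 × 10^5 m³
Δh = ΔV / (Sy × A) = 2.55 × 10^5 / (0.059 × 5.65 × 10^6) = 0.765 m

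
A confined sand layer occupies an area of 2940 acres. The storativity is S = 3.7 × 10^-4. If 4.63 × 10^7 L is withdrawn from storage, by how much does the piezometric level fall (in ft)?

Δh ≈ 34.5 ft

A = 2940 acres = 1.19 × 10^7 m²
ΔV = 4.63 × 10^7 L = 46300 m³
Δh = ΔV / (S × A) = 46300 m³ / (3.7 × 10^-4 × 1.19 × 10^7 m²) = 10.52 m
Δh = 10.52 m = 34.51 ft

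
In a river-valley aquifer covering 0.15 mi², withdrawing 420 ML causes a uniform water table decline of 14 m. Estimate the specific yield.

Sy ≈ 0.077

A = 0.15 mi² = 3.885 × 10^5 m²
ΔV = 420 ML = 4.2 × 10^5 m³
Sy = ΔV / (A × Δh) = 4.2 × 10^5 m³ / (3.885 × 10^5 m² × 14 m) = 0.07722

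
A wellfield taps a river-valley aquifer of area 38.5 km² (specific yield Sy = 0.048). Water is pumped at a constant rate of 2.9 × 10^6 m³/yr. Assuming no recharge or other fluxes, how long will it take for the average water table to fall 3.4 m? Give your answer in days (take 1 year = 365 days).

A = 38.5 km² = 3.85 × 10^7 m²
ΔV = Sy × A × Δh = 0.048 × 3.85 × 10^7 × 3.4 = 6.283 × 10^6 m³
Q = 2.9 × 10^6 m³/yr = 7945 m³/d
t = ΔV / Q = 6.283 × 10^6 m³ / 7945 m³/d = 790.8 d

t ≈ 791 days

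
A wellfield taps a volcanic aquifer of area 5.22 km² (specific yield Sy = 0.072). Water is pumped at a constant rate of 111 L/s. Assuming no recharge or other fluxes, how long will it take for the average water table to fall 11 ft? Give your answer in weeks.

t ≈ 18.8 weeks

A = 5.22 km² = 5.22 × 10^6 m²
Δh = 11 ft = 3.353 m
ΔV = Sy × A × Δh = 0.072 × 5.22 × 10^6 × 3.353 = 1.26 × 10^6 m³
Q = 111 L/s = 9590 m³/d
t = ΔV / Q = 1.26 × 10^6 m³ / 9590 m³/d = 131.4 d
t = 131.4 d ≈ 18.77 weeks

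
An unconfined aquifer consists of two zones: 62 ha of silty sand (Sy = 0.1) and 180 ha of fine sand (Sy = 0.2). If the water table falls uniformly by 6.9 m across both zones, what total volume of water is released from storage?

ΔV ≈ 2.91 × 10^6 m³

A₁ = 62 ha = 6.2 × 10^5 m²; A₂ = 180 ha = 1.8 × 10^6 m²
ΔV₁ = 0.1 × 6.2 × 10^5 × 6.9 = 4.278 × 10^5 m³
ΔV₂ = 0.2 × 1.8 × 10^6 × 6.9 = 2.484 × 10^6 m³
ΔV = ΔV₁ + ΔV₂ = 2.912 × 10^6 m³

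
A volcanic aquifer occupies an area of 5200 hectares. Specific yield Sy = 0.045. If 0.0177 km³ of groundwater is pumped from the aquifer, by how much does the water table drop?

Δh ≈ 7.56 m

A = 5200 hectares = 5.2 × 10^7 m²
ΔV = 0.0177 km³ = 1.77 × 10^7 m³
Δh = ΔV / (Sy × A) = 1.77 × 10^7 m³ / (0.045 × 5.2 × 10^7 m²) = 7.564 m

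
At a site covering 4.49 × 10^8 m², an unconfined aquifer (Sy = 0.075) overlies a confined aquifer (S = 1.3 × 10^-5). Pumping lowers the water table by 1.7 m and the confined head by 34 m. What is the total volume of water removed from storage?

Unconfined: ΔV_u = Sy × A × Δh_u = 0.075 × 4.49 × 10^8 × 1.7 = 5.725 × 10^7 m³
Confined: ΔV_c = S × A × Δh_c = 1.3 × 10^-5 × 4.49 × 10^8 × 34 = 1.985 × 10^5 m³
Total ΔV = 5.725 × 10^7 + 1.985 × 10^5 = 5.745 × 10^7 m³

ΔV ≈ 5.74 × 10^7 m³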